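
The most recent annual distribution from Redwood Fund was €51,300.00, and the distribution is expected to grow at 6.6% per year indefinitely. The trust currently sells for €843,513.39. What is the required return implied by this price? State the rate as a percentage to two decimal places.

13.08%

D₁ = €51,300.00 × 1.066 = €54,685.8000
P = D₁/(r − g) ⇒ r = D₁/P + g = €54,685.8000/€843,513.39 + 0.066 = 0.064831 + 0.066 = 0.130831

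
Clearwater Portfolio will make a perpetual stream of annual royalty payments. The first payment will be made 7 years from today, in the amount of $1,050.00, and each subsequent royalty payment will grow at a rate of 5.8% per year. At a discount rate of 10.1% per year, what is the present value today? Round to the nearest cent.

Value at end of year 6: C₁ / (r − g) = $1,050.00 / (0.101 − 0.058) = $24,418.6047
Discount to today: PV = $24,418.6047 / (1 + 0.101)^6 = $24,418.6047 / 1.781246 = $13,708.72

$13708.72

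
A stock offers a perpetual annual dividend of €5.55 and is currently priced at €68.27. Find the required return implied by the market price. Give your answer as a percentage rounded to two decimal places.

P = C/r ⇒ r = C/P = €5.55/€68.27 = 0.081295

8.13%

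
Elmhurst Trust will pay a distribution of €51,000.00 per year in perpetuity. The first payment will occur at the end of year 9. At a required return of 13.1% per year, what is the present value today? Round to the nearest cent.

Value at end of year 8: C / r = €51,000.00 / 0.131 = €389,312.9771
Discount to today: PV = €389,312.9771 / (1 + 0.131)^8 = €389,312.9771 / 2.677323 = €145,411.26

€145411.26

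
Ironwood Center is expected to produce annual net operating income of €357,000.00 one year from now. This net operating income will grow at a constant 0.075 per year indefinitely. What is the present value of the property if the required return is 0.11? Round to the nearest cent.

Growing perpetuity: P = D₁ / (r − g) = €357,000.0000 / (0.11 − 0.075) = €10,200,000.00

€10200000.00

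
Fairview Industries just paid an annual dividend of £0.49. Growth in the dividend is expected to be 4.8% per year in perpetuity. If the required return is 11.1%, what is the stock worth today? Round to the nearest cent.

D₁ = D₀ × (1 + g) = £0.49 × 1.048 = £0.5135
Growing perpetuity: P = D₁ / (r − g) = £0.5135 / (0.111 − 0.048) = £8.15

£8.15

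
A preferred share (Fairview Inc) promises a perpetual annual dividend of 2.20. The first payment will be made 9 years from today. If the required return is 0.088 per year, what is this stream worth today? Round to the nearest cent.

12.73

Value at end of year 8: C / r = 2.20 / 0.088 = 25.0000
Discount to today: PV = 25.0000 / (1 + 0.088)^8 = 25.0000 / 1.963501 = 12.73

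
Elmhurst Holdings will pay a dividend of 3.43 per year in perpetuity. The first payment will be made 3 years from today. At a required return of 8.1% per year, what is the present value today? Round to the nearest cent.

Value at end of year 2: C / r = 3.43 / 0.081 = 42.3457
Discount to today: PV = 42.3457 / (1 + 0.081)^2 = 42.3457 / 1.168561 = 36.24

36.24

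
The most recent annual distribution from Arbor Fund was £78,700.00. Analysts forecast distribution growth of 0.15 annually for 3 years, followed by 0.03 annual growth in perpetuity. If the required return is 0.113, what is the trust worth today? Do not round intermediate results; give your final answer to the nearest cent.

£1329461.34

D_1 = 90505.00000
D_2 = 104080.75000
D_3 = 119692.86250
Terminal value at year 3: TV = D_3×(1+g_2)/(r−g_2) = 123283.64838/0.083 = 1485345.16114
P_0 = D_1/(1+r)^1 + D_2/(1+r)^2 + D_3/(1+r)^3 + TV/(1+r)^3
    = 81316.26235 + 84019.49839 + 86812.59941 + 1077312.98068 = 1329461.34083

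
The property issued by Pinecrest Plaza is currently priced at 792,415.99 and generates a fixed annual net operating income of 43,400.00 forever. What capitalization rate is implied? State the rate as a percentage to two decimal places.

5.48%

P = C/r ⇒ r = C/P = 43,400.00/792,415.99 = 0.054769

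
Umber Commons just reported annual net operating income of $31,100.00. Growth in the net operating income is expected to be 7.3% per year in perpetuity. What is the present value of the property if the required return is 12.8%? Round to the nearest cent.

D₁ = D₀ × (1 + g) = $31,100.00 × 1.073 = $33,370.3000
Growing perpetuity: P = D₁ / (r − g) = $33,370.3000 / (0.128 − 0.073) = $606,732.73

$606732.73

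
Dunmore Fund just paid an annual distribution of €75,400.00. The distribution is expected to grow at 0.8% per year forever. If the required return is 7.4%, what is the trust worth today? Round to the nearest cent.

D₁ = D₀ × (1 + g) = €75,400.00 × 1.008 = €76,003.2000
Growing perpetuity: P = D₁ / (r − g) = €76,003.2000 / (0.074 − 0.008) = €1,151,563.64

€1151563.64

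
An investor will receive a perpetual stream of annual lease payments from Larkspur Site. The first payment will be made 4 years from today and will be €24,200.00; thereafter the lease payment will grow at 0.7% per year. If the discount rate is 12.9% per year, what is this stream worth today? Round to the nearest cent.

Value at end of year 3: C₁ / (r − g) = €24,200.00 / (0.129 − 0.007) = €198,360.6557
Discount to today: PV = €198,360.6557 / (1 + 0.129)^3 = €198,360.6557 / 1.439070 = €137,839.51

€137839.51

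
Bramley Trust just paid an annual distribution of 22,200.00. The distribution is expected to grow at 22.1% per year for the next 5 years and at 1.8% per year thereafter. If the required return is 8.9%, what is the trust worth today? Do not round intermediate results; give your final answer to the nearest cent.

D_1 = 27106.20000
D_2 = 33096.67020
D_3 = 40411.03431
D_4 = 49341.87290
D_5 = 60246.42681
Terminal value at year 5: TV = D_5×(1+g_2)/(r−g_2) = 61330.86249/0.071 = 863814.96466
P_0 = D_1/(1+r)^1 + D_2/(1+r)^2 + D_3/(1+r)^3 + D_4/(1+r)^4 + D_5/(1+r)^5 + TV/(1+r)^5
    = 24890.90909 + 27907.98898 + 31290.77552 + 35083.59680 + 39336.15399 + 564002.88393 = 722512.30831

722512.31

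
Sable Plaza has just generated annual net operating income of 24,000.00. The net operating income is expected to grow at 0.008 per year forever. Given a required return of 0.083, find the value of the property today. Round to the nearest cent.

D₁ = D₀ × (1 + g) = 24,000.00 × 1.008 = 24,192.0000
Growing perpetuity: P = D₁ / (r − g) = 24,192.0000 / (0.083 − 0.008) = 322,560.00

322560.00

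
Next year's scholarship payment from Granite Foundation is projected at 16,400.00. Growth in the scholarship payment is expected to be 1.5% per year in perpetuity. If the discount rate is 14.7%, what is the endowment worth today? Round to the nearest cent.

Growing perpetuity: P = D₁ / (r − g) = 16,400.0000 / (0.147 − 0.015) = 124,242.42

124242.42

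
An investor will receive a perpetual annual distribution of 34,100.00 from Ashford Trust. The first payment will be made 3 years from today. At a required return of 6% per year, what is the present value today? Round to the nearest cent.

505814.64

Value at end of year 2: C / r = 34,100.00 / 0.06 = 568,333.3333
Discount to today: PV = 568,333.3333 / (1 + 0.06)^2 = 568,333.3333 / 1.123600 = 505,814.64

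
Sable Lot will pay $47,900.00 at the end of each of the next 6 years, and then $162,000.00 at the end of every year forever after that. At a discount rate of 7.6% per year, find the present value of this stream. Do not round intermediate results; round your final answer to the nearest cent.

PV of 6-year annuity: $47,900.00 × [1 − (1+0.076)^−6] / 0.076 = 224148.84750
Perpetuity value at year 6: $162,000.00 / 0.076 = 2131578.94737
PV of perpetuity: 2131578.94737 / (1+0.076)^6 = 1373497.25019
Total PV = 224148.84750 + 1373497.25019 = 1597646.09769

$1597646.10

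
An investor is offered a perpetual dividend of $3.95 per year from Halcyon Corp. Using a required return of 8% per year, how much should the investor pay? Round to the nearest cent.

Level perpetuity: PV = C / r = $3.95 / 0.08 = $49.38

$49.38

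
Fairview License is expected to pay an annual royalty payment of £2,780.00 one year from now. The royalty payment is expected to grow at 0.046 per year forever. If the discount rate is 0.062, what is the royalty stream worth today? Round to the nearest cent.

£173750.00

Growing perpetuity: P = D₁ / (r − g) = £2,780.0000 / (0.062 − 0.046) = £173,750.00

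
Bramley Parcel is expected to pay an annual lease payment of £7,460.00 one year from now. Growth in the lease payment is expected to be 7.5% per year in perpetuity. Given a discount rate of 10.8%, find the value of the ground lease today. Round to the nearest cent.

Growing perpetuity: P = D₁ / (r − g) = £7,460.0000 / (0.108 − 0.075) = £226,060.61

£226060.61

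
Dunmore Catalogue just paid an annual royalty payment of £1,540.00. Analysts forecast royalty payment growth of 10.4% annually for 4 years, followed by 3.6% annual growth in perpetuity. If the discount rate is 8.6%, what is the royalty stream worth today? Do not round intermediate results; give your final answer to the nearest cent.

D_1 = 1700.16000
D_2 = 1876.97664
D_3 = 2072.18221
D_4 = 2287.68916
Terminal value at year 4: TV = D_4×(1+g_2)/(r−g_2) = 2370.04597/0.05 = 47400.91940
P_0 = D_1/(1+r)^1 + D_2/(1+r)^2 + D_3/(1+r)^3 + D_4/(1+r)^4 + TV/(1+r)^4
    = 1565.52486 + 1591.47279 + 1617.85079 + 1644.66600 + 34077.47944 = 40496.99388

£40496.99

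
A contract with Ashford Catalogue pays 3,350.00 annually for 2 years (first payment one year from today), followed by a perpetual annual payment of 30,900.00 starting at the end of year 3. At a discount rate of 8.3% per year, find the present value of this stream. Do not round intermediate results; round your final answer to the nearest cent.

323361.55

PV of 2-year annuity: 3,350.00 × [1 − (1+0.083)^−2] / 0.083 = 5949.45472
Perpetuity value at year 2: 30,900.00 / 0.083 = 372289.15663
PV of perpetuity: 372289.15663 / (1+0.083)^2 = 317412.09665
Total PV = 5949.45472 + 317412.09665 = 323361.55137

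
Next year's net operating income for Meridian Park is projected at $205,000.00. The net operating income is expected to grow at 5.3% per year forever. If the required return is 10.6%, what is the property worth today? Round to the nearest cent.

Growing perpetuity: P = D₁ / (r − g) = $205,000.0000 / (0.106 − 0.053) = $3,867,924.53

$3867924.53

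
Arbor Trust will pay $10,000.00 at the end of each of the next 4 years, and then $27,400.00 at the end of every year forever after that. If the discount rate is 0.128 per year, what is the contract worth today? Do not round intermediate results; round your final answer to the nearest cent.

PV of 4-year annuity: $10,000.00 × [1 − (1+0.128)^−4] / 0.128 = 29868.74311
Perpetuity value at year 4: $27,400.00 / 0.128 = 214062.50000
PV of perpetuity: 214062.50000 / (1+0.128)^4 = 132222.14387
Total PV = 29868.74311 + 132222.14387 = 162090.88698

$162090.89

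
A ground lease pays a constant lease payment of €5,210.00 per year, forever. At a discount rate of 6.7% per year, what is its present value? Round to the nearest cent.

Level perpetuity: PV = C / r = €5,210.00 / 0.067 = €77,761.19

€77761.19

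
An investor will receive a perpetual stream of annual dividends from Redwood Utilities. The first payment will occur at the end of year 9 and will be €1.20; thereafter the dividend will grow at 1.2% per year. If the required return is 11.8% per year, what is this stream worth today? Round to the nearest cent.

€4.64

Value at end of year 8: C₁ / (r − g) = €1.20 / (0.118 − 0.012) = €11.3208
Discount to today: PV = €11.3208 / (1 + 0.118)^8 = €11.3208 / 2.440813 = €4.64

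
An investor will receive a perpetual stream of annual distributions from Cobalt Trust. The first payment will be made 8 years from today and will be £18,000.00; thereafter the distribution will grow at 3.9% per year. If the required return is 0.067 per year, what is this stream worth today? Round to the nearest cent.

Value at end of year 7: C₁ / (r − g) = £18,000.00 / (0.067 − 0.039) = £642,857.1429
Discount to today: PV = £642,857.1429 / (1 + 0.067)^7 = £642,857.1429 / 1.574530 = £408,285.11

£408285.11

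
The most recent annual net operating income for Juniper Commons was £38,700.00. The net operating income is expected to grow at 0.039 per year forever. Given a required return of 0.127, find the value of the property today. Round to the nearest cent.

D₁ = D₀ × (1 + g) = £38,700.00 × 1.039 = £40,209.3000
Growing perpetuity: P = D₁ / (r − g) = £40,209.3000 / (0.127 − 0.039) = £456,923.86

£456923.86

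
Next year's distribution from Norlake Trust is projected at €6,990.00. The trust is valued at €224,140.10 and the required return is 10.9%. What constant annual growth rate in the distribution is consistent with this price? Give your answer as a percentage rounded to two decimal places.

7.78%

P = D₁/(r−g) ⇒ g = r − D₁/P = 0.109 − €6,990.00/€224,140.10 = 0.077814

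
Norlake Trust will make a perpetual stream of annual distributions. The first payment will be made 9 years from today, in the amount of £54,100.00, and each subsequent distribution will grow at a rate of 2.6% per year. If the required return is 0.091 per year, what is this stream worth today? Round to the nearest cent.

Value at end of year 8: C₁ / (r − g) = £54,100.00 / (0.091 − 0.026) = £832,307.6923
Discount to today: PV = £832,307.6923 / (1 + 0.091)^8 = £832,307.6923 / 2.007234 = £414,654.04

£414654.04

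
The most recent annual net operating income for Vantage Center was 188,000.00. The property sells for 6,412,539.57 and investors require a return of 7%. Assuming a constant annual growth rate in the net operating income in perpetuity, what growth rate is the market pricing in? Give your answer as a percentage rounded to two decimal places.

P = D₀(1+g)/(r−g) ⇒ P(r−g) = D₀(1+g) ⇒ g(P+D₀) = P·r − D₀
g = (P·r − D₀)/(P + D₀) = (6,412,539.57×0.07 − 188,000.00) / (6,412,539.57 + 188,000.00) = 0.039524

3.95%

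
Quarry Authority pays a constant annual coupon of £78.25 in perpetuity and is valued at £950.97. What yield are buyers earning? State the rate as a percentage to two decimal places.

8.23%

P = C/r ⇒ r = C/P = £78.25/£950.97 = 0.082284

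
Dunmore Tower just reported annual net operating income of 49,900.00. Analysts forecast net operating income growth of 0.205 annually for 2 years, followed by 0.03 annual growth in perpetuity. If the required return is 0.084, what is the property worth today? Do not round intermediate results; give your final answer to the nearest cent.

D_1 = 60129.50000
D_2 = 72456.04750
Terminal value at year 2: TV = D_2×(1+g_2)/(r−g_2) = 74629.72893/0.054 = 1382032.01713
P_0 = D_1/(1+r)^1 + D_2/(1+r)^2 + TV/(1+r)^2
    = 55470.01845 + 61661.78250 + 1176141.40699 = 1293273.20794

1293273.21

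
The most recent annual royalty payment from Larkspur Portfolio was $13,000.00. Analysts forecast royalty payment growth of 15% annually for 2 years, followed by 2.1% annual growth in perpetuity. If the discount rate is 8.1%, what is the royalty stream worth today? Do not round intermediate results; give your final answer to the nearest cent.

$278900.71

D_1 = 14950.00000
D_2 = 17192.50000
Terminal value at year 2: TV = D_2×(1+g_2)/(r−g_2) = 17553.54250/0.06 = 292559.04167
P_0 = D_1/(1+r)^1 + D_2/(1+r)^2 + TV/(1+r)^2
    = 13829.78723 + 14712.53961 + 250358.38238 = 278900.70922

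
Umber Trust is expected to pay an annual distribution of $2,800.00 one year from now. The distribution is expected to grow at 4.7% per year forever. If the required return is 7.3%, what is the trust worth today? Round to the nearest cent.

Growing perpetuity: P = D₁ / (r − g) = $2,800.0000 / (0.073 − 0.047) = $107,692.31

$107692.31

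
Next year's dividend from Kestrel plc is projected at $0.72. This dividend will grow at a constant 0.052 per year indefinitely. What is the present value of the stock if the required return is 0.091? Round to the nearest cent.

Growing perpetuity: P = D₁ / (r − g) = $0.7200 / (0.091 − 0.052) = $18.46

$18.46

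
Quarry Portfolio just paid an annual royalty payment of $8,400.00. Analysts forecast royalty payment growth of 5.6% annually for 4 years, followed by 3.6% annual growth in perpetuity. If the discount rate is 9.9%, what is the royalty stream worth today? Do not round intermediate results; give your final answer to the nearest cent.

$148190.15

D_1 = 8870.40000
D_2 = 9367.14240
D_3 = 9891.70237
D_4 = 10445.63771
Terminal value at year 4: TV = D_4×(1+g_2)/(r−g_2) = 10821.68066/0.063 = 171772.70897
P_0 = D_1/(1+r)^1 + D_2/(1+r)^2 + D_3/(1+r)^3 + D_4/(1+r)^4 + TV/(1+r)^4
    = 8071.33758 + 7755.53456 + 7452.08781 + 7160.51385 + 117750.67222 = 148190.14601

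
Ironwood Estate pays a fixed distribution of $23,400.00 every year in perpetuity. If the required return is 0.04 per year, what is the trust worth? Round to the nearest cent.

$585000.00

Level perpetuity: PV = C / r = $23,400.00 / 0.04 = $585,000.00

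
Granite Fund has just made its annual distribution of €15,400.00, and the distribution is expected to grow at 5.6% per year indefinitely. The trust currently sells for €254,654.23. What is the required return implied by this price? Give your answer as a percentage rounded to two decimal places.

11.99%

D₁ = €15,400.00 × 1.056 = €16,262.4000
P = D₁/(r − g) ⇒ r = D₁/P + g = €16,262.4000/€254,654.23 + 0.056 = 0.063861 + 0.056 = 0.119861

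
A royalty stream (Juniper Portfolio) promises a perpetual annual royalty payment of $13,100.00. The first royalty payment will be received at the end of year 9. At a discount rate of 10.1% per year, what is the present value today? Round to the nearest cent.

Value at end of year 8: C / r = $13,100.00 / 0.101 = $129,702.9703
Discount to today: PV = $129,702.9703 / (1 + 0.101)^8 = $129,702.9703 / 2.159228 = $60,069.13

$60069.13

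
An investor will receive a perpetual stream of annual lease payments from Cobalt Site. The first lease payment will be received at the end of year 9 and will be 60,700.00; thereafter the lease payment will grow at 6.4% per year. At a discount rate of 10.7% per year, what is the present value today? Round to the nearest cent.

625949.46

Value at end of year 8: C₁ / (r − g) = 60,700.00 / (0.107 − 0.064) = 1,411,627.9070
Discount to today: PV = 1,411,627.9070 / (1 + 0.107)^8 = 1,411,627.9070 / 2.255179 = 625,949.46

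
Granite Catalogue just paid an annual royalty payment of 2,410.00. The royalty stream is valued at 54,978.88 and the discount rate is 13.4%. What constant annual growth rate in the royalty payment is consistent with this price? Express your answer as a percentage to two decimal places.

P = D₀(1+g)/(r−g) ⇒ P(r−g) = D₀(1+g) ⇒ g(P+D₀) = P·r − D₀
g = (P·r − D₀)/(P + D₀) = (54,978.88×0.134 − 2,410.00) / (54,978.88 + 2,410.00) = 0.086379

8.64%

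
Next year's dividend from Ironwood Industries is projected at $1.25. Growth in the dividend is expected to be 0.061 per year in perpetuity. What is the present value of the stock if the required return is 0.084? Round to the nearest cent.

$54.35

Growing perpetuity: P = D₁ / (r − g) = $1.2500 / (0.084 − 0.061) = $54.35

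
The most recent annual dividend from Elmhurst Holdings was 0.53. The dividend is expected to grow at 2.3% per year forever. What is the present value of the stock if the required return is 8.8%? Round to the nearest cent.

D₁ = D₀ × (1 + g) = 0.53 × 1.023 = 0.5422
Growing perpetuity: P = D₁ / (r − g) = 0.5422 / (0.088 − 0.023) = 8.34

8.34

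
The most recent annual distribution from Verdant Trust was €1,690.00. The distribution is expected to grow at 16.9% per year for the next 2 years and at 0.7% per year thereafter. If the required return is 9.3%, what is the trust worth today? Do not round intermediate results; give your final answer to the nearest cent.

€26377.06

D_1 = 1975.61000
D_2 = 2309.48809
Terminal value at year 2: TV = D_2×(1+g_2)/(r−g_2) = 2325.65451/0.086 = 27042.49426
P_0 = D_1/(1+r)^1 + D_2/(1+r)^2 + TV/(1+r)^2
    = 1807.51144 + 1933.19384 + 22636.35115 = 26377.05643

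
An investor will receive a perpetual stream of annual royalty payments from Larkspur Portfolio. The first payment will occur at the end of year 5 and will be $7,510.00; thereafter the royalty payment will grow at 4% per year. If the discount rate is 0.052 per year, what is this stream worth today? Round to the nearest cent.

Value at end of year 4: C₁ / (r − g) = $7,510.00 / (0.052 − 0.04) = $625,833.3333
Discount to today: PV = $625,833.3333 / (1 + 0.052)^4 = $625,833.3333 / 1.224794 = $510,970.39

$510970.39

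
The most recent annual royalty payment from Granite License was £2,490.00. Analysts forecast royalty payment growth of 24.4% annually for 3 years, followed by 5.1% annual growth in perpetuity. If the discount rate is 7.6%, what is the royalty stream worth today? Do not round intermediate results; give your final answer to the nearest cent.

£171820.60

D_1 = 3097.56000
D_2 = 3853.36464
D_3 = 4793.58561
Terminal value at year 3: TV = D_3×(1+g_2)/(r−g_2) = 5038.05848/0.025 = 201522.33914
P_0 = D_1/(1+r)^1 + D_2/(1+r)^2 + D_3/(1+r)^3 + TV/(1+r)^3
    = 2878.77323 + 3328.24712 + 3847.89909 + 161765.67771 = 171820.59715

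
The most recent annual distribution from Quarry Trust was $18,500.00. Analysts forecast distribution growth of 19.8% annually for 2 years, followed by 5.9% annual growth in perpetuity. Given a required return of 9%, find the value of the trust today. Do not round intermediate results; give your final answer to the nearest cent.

D_1 = 22163.00000
D_2 = 26551.27400
Terminal value at year 2: TV = D_2×(1+g_2)/(r−g_2) = 28117.79917/0.031 = 907025.77955
P_0 = D_1/(1+r)^1 + D_2/(1+r)^2 + TV/(1+r)^2
    = 20333.02752 + 22347.67612 + 763425.45202 = 806106.15567

$806106.16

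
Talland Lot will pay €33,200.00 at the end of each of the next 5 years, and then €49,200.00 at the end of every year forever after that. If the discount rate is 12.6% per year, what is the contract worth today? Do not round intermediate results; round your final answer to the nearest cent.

PV of 5-year annuity: €33,200.00 × [1 − (1+0.126)^−5] / 0.126 = 117920.82195
Perpetuity value at year 5: €49,200.00 / 0.126 = 390476.19048
PV of perpetuity: 390476.19048 / (1+0.126)^5 = 215726.05674
Total PV = 117920.82195 + 215726.05674 = 333646.87869

€333646.88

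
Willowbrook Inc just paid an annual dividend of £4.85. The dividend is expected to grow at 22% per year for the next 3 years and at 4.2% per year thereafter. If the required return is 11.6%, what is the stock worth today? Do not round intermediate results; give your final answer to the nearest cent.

D_1 = 5.91700
D_2 = 7.21874
D_3 = 8.80686
Terminal value at year 3: TV = D_3×(1+g_2)/(r−g_2) = 9.17675/0.074 = 124.01015
P_0 = D_1/(1+r)^1 + D_2/(1+r)^2 + D_3/(1+r)^3 + TV/(1+r)^3
    = 5.30197 + 5.79606 + 6.33620 + 89.22050 = 106.65473

£106.65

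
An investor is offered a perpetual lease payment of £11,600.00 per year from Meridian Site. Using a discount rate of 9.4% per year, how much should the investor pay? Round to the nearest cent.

Level perpetuity: PV = C / r = £11,600.00 / 0.094 = £123,404.26

£123404.26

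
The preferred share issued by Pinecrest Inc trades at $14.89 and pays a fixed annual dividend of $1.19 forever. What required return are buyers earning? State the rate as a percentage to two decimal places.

P = C/r ⇒ r = C/P = $1.19/$14.89 = 0.079919

7.99%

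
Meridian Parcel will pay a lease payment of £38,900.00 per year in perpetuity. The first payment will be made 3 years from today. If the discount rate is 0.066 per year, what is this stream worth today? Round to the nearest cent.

£518670.15

Value at end of year 2: C / r = £38,900.00 / 0.066 = £589,393.9394
Discount to today: PV = £589,393.9394 / (1 + 0.066)^2 = £589,393.9394 / 1.136356 = £518,670.15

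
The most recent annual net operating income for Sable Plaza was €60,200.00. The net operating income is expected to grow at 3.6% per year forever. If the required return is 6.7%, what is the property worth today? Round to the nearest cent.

D₁ = D₀ × (1 + g) = €60,200.00 × 1.036 = €62,367.2000
Growing perpetuity: P = D₁ / (r − g) = €62,367.2000 / (0.067 − 0.036) = €2,011,845.16

€2011845.16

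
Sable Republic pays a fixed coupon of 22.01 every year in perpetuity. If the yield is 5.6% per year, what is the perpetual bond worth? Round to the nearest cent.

393.04

Level perpetuity: PV = C / r = 22.01 / 0.056 = 393.04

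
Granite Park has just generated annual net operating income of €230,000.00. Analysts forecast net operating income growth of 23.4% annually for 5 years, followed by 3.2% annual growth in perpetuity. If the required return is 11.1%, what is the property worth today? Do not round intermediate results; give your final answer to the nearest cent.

D_1 = 283820.00000
D_2 = 350233.88000
D_3 = 432188.60792
D_4 = 533320.74217
D_5 = 658117.79584
Terminal value at year 5: TV = D_5×(1+g_2)/(r−g_2) = 679177.56531/0.079 = 8597184.37100
P_0 = D_1/(1+r)^1 + D_2/(1+r)^2 + D_3/(1+r)^3 + D_4/(1+r)^4 + D_5/(1+r)^5 + TV/(1+r)^5
    = 255463.54635 + 283746.18920 + 315160.03373 + 350051.73863 + 388806.34156 + 5079090.43659 = 6672318.28607

€6672318.29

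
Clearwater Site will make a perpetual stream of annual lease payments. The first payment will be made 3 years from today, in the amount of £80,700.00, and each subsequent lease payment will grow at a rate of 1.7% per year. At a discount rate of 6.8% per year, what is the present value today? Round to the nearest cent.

Value at end of year 2: C₁ / (r − g) = £80,700.00 / (0.068 − 0.017) = £1,582,352.9412
Discount to today: PV = £1,582,352.9412 / (1 + 0.068)^2 = £1,582,352.9412 / 1.140624 = £1,387,269.55

£1387269.55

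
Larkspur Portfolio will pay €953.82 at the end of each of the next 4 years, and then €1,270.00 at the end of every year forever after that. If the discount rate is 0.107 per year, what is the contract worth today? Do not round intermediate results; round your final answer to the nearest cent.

PV of 4-year annuity: €953.82 × [1 − (1+0.107)^−4] / 0.107 = 2978.22924
Perpetuity value at year 4: €1,270.00 / 0.107 = 11869.15888
PV of perpetuity: 11869.15888 / (1+0.107)^4 = 7903.68203
Total PV = 2978.22924 + 7903.68203 = 10881.91126

€10881.91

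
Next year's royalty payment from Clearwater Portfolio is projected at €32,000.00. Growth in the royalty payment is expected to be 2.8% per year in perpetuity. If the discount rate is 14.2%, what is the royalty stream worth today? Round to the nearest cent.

Growing perpetuity: P = D₁ / (r − g) = €32,000.0000 / (0.142 − 0.028) = €280,701.75

€280701.75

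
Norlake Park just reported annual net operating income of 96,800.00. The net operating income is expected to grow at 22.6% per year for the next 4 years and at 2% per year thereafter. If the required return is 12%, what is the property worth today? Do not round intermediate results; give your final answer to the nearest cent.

D_1 = 118676.80000
D_2 = 145497.75680
D_3 = 178380.24984
D_4 = 218694.18630
Terminal value at year 4: TV = D_4×(1+g_2)/(r−g_2) = 223068.07003/0.1 = 2230680.70026
P_0 = D_1/(1+r)^1 + D_2/(1+r)^2 + D_3/(1+r)^3 + D_4/(1+r)^4 + TV/(1+r)^4
    = 105961.42857 + 115989.92092 + 126967.53843 + 138984.10904 + 1417637.91216 = 1905540.90912

1905540.91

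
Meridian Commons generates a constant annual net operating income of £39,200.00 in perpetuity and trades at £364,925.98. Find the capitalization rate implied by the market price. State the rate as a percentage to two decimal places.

10.74%

P = C/r ⇒ r = C/P = £39,200.00/£364,925.98 = 0.107419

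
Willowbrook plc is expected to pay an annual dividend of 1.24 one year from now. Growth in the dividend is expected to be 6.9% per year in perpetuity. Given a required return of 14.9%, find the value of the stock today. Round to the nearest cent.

15.50

Growing perpetuity: P = D₁ / (r − g) = 1.2400 / (0.149 − 0.069) = 15.50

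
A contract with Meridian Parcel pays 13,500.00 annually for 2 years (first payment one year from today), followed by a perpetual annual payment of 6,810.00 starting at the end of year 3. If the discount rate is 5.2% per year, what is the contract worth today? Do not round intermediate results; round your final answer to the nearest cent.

PV of 2-year annuity: 13,500.00 × [1 − (1+0.052)^−2] / 0.052 = 25031.08329
Perpetuity value at year 2: 6,810.00 / 0.052 = 130961.53846
PV of perpetuity: 130961.53846 / (1+0.052)^2 = 118334.74756
Total PV = 25031.08329 + 118334.74756 = 143365.83085

143365.83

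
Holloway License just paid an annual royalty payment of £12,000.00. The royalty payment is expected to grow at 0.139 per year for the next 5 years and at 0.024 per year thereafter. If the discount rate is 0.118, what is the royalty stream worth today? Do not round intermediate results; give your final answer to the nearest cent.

£206937.53

D_1 = 13668.00000
D_2 = 15567.85200
D_3 = 17731.78343
D_4 = 20196.50132
D_5 = 23003.81501
Terminal value at year 5: TV = D_5×(1+g_2)/(r−g_2) = 23555.90657/0.094 = 250594.75073
P_0 = D_1/(1+r)^1 + D_2/(1+r)^2 + D_3/(1+r)^3 + D_4/(1+r)^4 + D_5/(1+r)^5 + TV/(1+r)^5
    = 12225.40250 + 12455.03887 + 12688.98861 + 12927.33276 + 13170.15386 + 143470.61228 = 206937.52889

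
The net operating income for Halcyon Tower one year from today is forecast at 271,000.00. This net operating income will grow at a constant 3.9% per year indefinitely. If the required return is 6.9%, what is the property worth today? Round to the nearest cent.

Growing perpetuity: P = D₁ / (r − g) = 271,000.0000 / (0.069 − 0.039) = 9,033,333.33

9033333.33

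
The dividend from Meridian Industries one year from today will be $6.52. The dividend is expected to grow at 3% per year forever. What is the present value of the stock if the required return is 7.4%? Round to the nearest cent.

$148.18

Growing perpetuity: P = D₁ / (r − g) = $6.5200 / (0.074 − 0.03) = $148.18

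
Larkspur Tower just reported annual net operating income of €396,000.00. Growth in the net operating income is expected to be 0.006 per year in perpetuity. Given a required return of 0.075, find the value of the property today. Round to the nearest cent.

€5773565.22

D₁ = D₀ × (1 + g) = €396,000.00 × 1.006 = €398,376.0000
Growing perpetuity: P = D₁ / (r − g) = €398,376.0000 / (0.075 − 0.006) = €5,773,565.22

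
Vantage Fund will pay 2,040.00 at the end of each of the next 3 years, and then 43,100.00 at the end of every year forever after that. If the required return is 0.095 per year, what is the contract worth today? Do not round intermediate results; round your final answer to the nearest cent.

350668.50

PV of 3-year annuity: 2,040.00 × [1 − (1+0.095)^−3] / 0.095 = 5118.16993
Perpetuity value at year 3: 43,100.00 / 0.095 = 453684.21053
PV of perpetuity: 453684.21053 / (1+0.095)^3 = 345550.32625
Total PV = 5118.16993 + 345550.32625 = 350668.49618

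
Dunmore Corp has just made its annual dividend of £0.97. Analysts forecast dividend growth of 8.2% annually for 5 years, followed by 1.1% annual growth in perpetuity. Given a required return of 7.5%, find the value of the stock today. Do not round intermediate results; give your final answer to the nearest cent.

£20.77

D_1 = 1.04954
D_2 = 1.13560
D_3 = 1.22872
D_4 = 1.32948
D_5 = 1.43849
Terminal value at year 5: TV = D_5×(1+g_2)/(r−g_2) = 1.45432/0.064 = 22.72371
P_0 = D_1/(1+r)^1 + D_2/(1+r)^2 + D_3/(1+r)^3 + D_4/(1+r)^4 + D_5/(1+r)^5 + TV/(1+r)^5
    = 0.97632 + 0.98267 + 0.98907 + 0.99551 + 1.00200 + 15.82840 = 20.77397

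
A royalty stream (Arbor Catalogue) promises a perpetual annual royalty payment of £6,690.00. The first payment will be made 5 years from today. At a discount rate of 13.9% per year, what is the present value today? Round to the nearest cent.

£28596.73

Value at end of year 4: C / r = £6,690.00 / 0.139 = £48,129.4964
Discount to today: PV = £48,129.4964 / (1 + 0.139)^4 = £48,129.4964 / 1.683042 = £28,596.73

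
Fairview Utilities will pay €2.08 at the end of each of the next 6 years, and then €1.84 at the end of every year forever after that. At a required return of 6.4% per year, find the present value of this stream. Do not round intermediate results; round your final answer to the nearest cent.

PV of 6-year annuity: €2.08 × [1 − (1+0.064)^−6] / 0.064 = 10.10074
Perpetuity value at year 6: €1.84 / 0.064 = 28.75000
PV of perpetuity: 28.75000 / (1+0.064)^6 = 19.81473
Total PV = 10.10074 + 19.81473 = 29.91547

€29.92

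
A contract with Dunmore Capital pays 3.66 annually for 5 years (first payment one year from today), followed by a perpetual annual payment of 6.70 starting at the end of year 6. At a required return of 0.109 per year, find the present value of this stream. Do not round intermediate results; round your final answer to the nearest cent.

PV of 5-year annuity: 3.66 × [1 − (1+0.109)^−5] / 0.109 = 13.56108
Perpetuity value at year 5: 6.70 / 0.109 = 61.46789
PV of perpetuity: 61.46789 / (1+0.109)^5 = 36.64296
Total PV = 13.56108 + 36.64296 = 50.20404

50.20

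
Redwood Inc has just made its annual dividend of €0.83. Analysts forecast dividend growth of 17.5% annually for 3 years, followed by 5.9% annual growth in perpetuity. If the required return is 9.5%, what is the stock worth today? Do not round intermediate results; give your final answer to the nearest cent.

D_1 = 0.97525
D_2 = 1.14592
D_3 = 1.34645
Terminal value at year 3: TV = D_3×(1+g_2)/(r−g_2) = 1.42590/0.036 = 39.60820
P_0 = D_1/(1+r)^1 + D_2/(1+r)^2 + D_3/(1+r)^3 + TV/(1+r)^3
    = 0.89064 + 0.95571 + 1.02553 + 30.16774 = 33.03962

€33.04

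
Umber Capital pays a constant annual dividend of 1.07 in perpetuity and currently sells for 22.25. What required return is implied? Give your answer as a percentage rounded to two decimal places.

4.81%

P = C/r ⇒ r = C/P = 1.07/22.25 = 0.048090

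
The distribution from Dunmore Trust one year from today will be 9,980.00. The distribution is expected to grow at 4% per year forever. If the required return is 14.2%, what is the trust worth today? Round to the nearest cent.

97843.14

Growing perpetuity: P = D₁ / (r − g) = 9,980.0000 / (0.142 − 0.04) = 97,843.14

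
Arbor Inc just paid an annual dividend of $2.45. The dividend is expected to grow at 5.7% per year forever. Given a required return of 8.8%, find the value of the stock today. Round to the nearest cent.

D₁ = D₀ × (1 + g) = $2.45 × 1.057 = $2.5897
Growing perpetuity: P = D₁ / (r − g) = $2.5897 / (0.088 − 0.057) = $83.54

$83.54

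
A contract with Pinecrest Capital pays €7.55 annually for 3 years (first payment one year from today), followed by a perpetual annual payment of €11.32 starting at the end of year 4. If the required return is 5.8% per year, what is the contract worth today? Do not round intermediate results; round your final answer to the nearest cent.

€185.06

PV of 3-year annuity: €7.55 × [1 − (1+0.058)^−3] / 0.058 = 20.25615
Perpetuity value at year 3: €11.32 / 0.058 = 195.17241
PV of perpetuity: 195.17241 / (1+0.058)^3 = 164.80160
Total PV = 20.25615 + 164.80160 = 185.05775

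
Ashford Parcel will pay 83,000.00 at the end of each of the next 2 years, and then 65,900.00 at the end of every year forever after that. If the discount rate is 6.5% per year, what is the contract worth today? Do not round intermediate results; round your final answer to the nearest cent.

PV of 2-year annuity: 83,000.00 × [1 − (1+0.065)^−2] / 0.065 = 151111.99277
Perpetuity value at year 2: 65,900.00 / 0.065 = 1013846.15385
PV of perpetuity: 1013846.15385 / (1+0.065)^2 = 893866.87284
Total PV = 151111.99277 + 893866.87284 = 1044978.86561

1044978.87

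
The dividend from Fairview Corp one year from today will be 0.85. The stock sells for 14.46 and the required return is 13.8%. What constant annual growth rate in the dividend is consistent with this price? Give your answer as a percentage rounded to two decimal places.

P = D₁/(r−g) ⇒ g = r − D₁/P = 0.138 − 0.85/14.46 = 0.079217

7.92%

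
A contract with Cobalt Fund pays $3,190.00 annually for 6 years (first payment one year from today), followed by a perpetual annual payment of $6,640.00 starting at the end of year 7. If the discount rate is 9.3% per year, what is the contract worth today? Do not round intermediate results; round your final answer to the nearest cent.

$56058.89

PV of 6-year annuity: $3,190.00 × [1 − (1+0.093)^−6] / 0.093 = 14182.98452
Perpetuity value at year 6: $6,640.00 / 0.093 = 71397.84946
PV of perpetuity: 71397.84946 / (1+0.093)^6 = 41875.90049
Total PV = 14182.98452 + 41875.90049 = 56058.88501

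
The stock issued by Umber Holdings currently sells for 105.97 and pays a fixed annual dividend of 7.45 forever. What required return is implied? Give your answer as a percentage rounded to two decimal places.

7.03%

P = C/r ⇒ r = C/P = 7.45/105.97 = 0.070303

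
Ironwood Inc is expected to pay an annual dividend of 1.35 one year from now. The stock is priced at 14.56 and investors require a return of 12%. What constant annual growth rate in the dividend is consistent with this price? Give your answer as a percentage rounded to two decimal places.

2.73%

P = D₁/(r−g) ⇒ g = r − D₁/P = 0.12 − 1.35/14.56 = 0.027280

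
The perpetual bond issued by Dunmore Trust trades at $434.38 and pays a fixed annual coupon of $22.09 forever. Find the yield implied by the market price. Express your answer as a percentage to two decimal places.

P = C/r ⇒ r = C/P = $22.09/$434.38 = 0.050854

5.09%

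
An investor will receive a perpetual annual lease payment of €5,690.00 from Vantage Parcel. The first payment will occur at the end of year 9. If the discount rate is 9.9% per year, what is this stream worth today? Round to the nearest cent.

Value at end of year 8: C / r = €5,690.00 / 0.099 = €57,474.7475
Discount to today: PV = €57,474.7475 / (1 + 0.099)^8 = €57,474.7475 / 2.128049 = €27,008.19

€27008.19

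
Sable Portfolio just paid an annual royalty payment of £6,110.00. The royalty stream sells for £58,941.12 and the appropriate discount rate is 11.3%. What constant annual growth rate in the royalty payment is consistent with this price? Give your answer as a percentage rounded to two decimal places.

0.85%

P = D₀(1+g)/(r−g) ⇒ P(r−g) = D₀(1+g) ⇒ g(P+D₀) = P·r − D₀
g = (P·r − D₀)/(P + D₀) = (£58,941.12×0.113 − £6,110.00) / (£58,941.12 + £6,110.00) = 0.008460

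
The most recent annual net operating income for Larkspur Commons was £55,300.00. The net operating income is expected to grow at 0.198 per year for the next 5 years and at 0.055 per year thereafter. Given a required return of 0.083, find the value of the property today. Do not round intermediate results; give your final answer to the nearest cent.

D_1 = 66249.40000
D_2 = 79366.78120
D_3 = 95081.40388
D_4 = 113907.52185
D_5 = 136461.21117
Terminal value at year 5: TV = D_5×(1+g_2)/(r−g_2) = 143966.57779/0.028 = 5141663.49233
P_0 = D_1/(1+r)^1 + D_2/(1+r)^2 + D_3/(1+r)^3 + D_4/(1+r)^4 + D_5/(1+r)^5 + TV/(1+r)^5
    = 61172.11450 + 67667.76839 + 74853.17316 + 82801.57105 + 91593.98164 + 3451130.37965 = 3829218.98838

£3829218.99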